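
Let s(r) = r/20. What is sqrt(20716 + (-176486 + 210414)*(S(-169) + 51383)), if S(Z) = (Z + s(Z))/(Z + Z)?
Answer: sqrt(43584023805)/5 ≈ 41754.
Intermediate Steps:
s(r) = r/20 (s(r) = r*(1/20) = r/20)
S(Z) = 21/40 (S(Z) = (Z + Z/20)/(Z + Z) = (21*Z/20)/((2*Z)) = (21*Z/20)*(1/(2*Z)) = 21/40)
sqrt(20716 + (-176486 + 210414)*(S(-169) + 51383)) = sqrt(20716 + (-176486 + 210414)*(21/40 + 51383)) = sqrt(20716 + 33928*(2055341/40)) = sqrt(20716 + 8716701181/5) = sqrt(8716804761/5) = sqrt(43584023805)/5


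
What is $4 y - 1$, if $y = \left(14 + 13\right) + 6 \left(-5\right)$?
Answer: $-13$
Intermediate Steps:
$y = -3$ ($y = 27 - 30 = -3$)
$4 y - 1 = 4 \left(-3\right) - 1 = -12 - 1 = -13$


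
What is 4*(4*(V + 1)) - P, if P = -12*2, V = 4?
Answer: 104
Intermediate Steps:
P = -24
4*(4*(V + 1)) - P = 4*(4*(4 + 1)) - 1*(-24) = 4*(4*5) + 24 = 4*20 + 24 = 80 + 24 = 104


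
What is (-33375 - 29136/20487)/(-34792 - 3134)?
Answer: 227927587/258996654 ≈ 0.88004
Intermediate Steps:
(-33375 - 29136/20487)/(-34792 - 3134) = (-33375 - 29136*1/20487)/(-37926) = (-33375 - 9712/6829)*(-1/37926) = -227927587/6829*(-1/37926) = 227927587/258996654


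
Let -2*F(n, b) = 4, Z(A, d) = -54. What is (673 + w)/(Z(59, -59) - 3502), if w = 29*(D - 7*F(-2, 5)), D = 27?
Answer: -133/254 ≈ -0.52362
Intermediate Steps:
F(n, b) = -2 (F(n, b) = -1/2*4 = -2)
w = 1189 (w = 29*(27 - 7*(-2)) = 29*(27 + 14) = 29*41 = 1189)
(673 + w)/(Z(59, -59) - 3502) = (673 + 1189)/(-54 - 3502) = 1862/(-3556) = 1862*(-1/3556) = -133/254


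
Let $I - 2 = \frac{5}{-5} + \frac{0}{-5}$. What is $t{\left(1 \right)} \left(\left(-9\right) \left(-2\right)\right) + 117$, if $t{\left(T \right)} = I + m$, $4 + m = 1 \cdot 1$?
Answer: $81$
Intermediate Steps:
$m = -3$ ($m = -4 + 1 \cdot 1 = -4 + 1 = -3$)
$I = 1$ ($I = 2 + \left(\frac{5}{-5} + \frac{0}{-5}\right) = 2 + \left(5 \left(- \frac{1}{5}\right) + 0 \left(- \frac{1}{5}\right)\right) = 2 + \left(-1 + 0\right) = 2 - 1 = 1$)
$t{\left(T \right)} = -2$ ($t{\left(T \right)} = 1 - 3 = -2$)
$t{\left(1 \right)} \left(\left(-9\right) \left(-2\right)\right) + 117 = - 2 \left(\left(-9\right) \left(-2\right)\right) + 117 = \left(-2\right) 18 + 117 = -36 + 117 = 81$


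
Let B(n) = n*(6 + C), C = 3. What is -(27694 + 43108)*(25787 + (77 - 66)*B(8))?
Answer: -1881846358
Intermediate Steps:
B(n) = 9*n (B(n) = n*(6 + 3) = n*9 = 9*n)
-(27694 + 43108)*(25787 + (77 - 66)*B(8)) = -(27694 + 43108)*(25787 + (77 - 66)*(9*8)) = -70802*(25787 + 11*72) = -70802*(25787 + 792) = -70802*26579 = -1*1881846358 = -1881846358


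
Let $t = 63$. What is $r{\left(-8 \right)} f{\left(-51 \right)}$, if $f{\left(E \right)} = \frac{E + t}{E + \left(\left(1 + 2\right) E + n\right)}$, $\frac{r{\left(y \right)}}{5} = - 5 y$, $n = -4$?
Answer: $- \frac{150}{13} \approx -11.538$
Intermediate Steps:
$r{\left(y \right)} = - 25 y$ ($r{\left(y \right)} = 5 \left(- 5 y\right) = - 25 y$)
$f{\left(E \right)} = \frac{63 + E}{-4 + 4 E}$ ($f{\left(E \right)} = \frac{E + 63}{E + \left(\left(1 + 2\right) E - 4\right)} = \frac{63 + E}{E + \left(3 E - 4\right)} = \frac{63 + E}{E + \left(-4 + 3 E\right)} = \frac{63 + E}{-4 + 4 E}$)
$r{\left(-8 \right)} f{\left(-51 \right)} = \left(-25\right) \left(-8\right) \frac{63 - 51}{4 \left(-1 - 51\right)} = 200 \cdot \frac{1}{4} \frac{1}{-52} \cdot 12 = 200 \cdot \frac{1}{4} \left(- \frac{1}{52}\right) 12 = 200 \left(- \frac{3}{52}\right) = - \frac{150}{13}$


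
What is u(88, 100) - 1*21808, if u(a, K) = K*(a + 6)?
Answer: -12408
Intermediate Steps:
u(a, K) = K*(6 + a)
u(88, 100) - 1*21808 = 100*(6 + 88) - 1*21808 = 100*94 - 21808 = 9400 - 21808 = -12408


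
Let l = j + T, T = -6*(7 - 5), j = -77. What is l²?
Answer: 7921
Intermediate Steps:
T = -12 (T = -6*2 = -12)
l = -89 (l = -77 - 12 = -89)
l² = (-89)² = 7921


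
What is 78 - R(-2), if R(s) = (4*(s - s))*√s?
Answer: 78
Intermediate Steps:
R(s) = 0 (R(s) = (4*0)*√s = 0*√s = 0)
78 - R(-2) = 78 - 1*0 = 78 + 0 = 78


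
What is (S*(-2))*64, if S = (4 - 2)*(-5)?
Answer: 1280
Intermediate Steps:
S = -10 (S = 2*(-5) = -10)
(S*(-2))*64 = -10*(-2)*64 = 20*64 = 1280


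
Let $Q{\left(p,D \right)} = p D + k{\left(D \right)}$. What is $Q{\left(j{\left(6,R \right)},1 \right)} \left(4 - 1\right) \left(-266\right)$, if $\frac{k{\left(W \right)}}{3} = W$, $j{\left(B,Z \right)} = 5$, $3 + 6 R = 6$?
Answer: $-6384$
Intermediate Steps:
$R = \frac{1}{2}$ ($R = - \frac{1}{2} + \frac{1}{6} \cdot 6 = - \frac{1}{2} + 1 = \frac{1}{2} \approx 0.5$)
$k{\left(W \right)} = 3 W$
$Q{\left(p,D \right)} = 3 D + D p$ ($Q{\left(p,D \right)} = p D + 3 D = D p + 3 D = 3 D + D p$)
$Q{\left(j{\left(6,R \right)},1 \right)} \left(4 - 1\right) \left(-266\right) = 1 \left(3 + 5\right) \left(4 - 1\right) \left(-266\right) = 1 \cdot 8 \cdot 3 \left(-266\right) = 8 \cdot 3 \left(-266\right) = 24 \left(-266\right) = -6384$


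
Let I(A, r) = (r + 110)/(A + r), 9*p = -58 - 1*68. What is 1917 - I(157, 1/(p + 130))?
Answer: 34901560/18213 ≈ 1916.3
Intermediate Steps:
p = -14 (p = (-58 - 1*68)/9 = (-58 - 68)/9 = (⅑)*(-126) = -14)
I(A, r) = (110 + r)/(A + r)
1917 - I(157, 1/(p + 130)) = 1917 - (110 + 1/(-14 + 130))/(157 + 1/(-14 + 130)) = 1917 - (110 + 1/116)/(157 + 1/116) = 1917 - 12761/(18213/116*116) = 1917 - 116*12761/(18213*116) = 1917 - 1*12761/18213 = 1917 - 12761/18213 = 34901560/18213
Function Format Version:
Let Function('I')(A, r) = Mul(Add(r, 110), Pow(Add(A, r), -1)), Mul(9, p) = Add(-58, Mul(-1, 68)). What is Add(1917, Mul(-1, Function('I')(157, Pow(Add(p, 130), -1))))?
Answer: Rational(34901560, 18213) ≈ 1916.3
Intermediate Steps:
p = -14 (p = Mul(Rational(1, 9), Add(-58, Mul(-1, 68))) = Mul(Rational(1, 9), Add(-58, -68)) = Mul(Rational(1, 9), -126) = -14)
Function('I')(A, r) = Mul(Pow(Add(A, r), -1), Add(110, r)) (Function('I')(A, r) = Mul(Add(110, r), Pow(Add(A, r), -1)) = Mul(Pow(Add(A, r), -1), Add(110, r)))
Add(1917, Mul(-1, Function('I')(157, Pow(Add(p, 130), -1)))) = Add(1917, Mul(-1, Mul(Pow(Add(157, Pow(Add(-14, 130), -1)), -1), Add(110, Pow(Add(-14, 130), -1))))) = Add(1917, Mul(-1, Mul(Pow(Add(157, Pow(116, -1)), -1), Add(110, Pow(116, -1))))) = Add(1917, Mul(-1, Mul(Pow(Add(157, Rational(1, 116)), -1), Add(110, Rational(1, 116))))) = Add(1917, Mul(-1, Mul(Pow(Rational(18213, 116), -1), Rational(12761, 116)))) = Add(1917, Mul(-1, Mul(Rational(116, 18213), Rational(12761, 116)))) = Add(1917, Mul(-1, Rational(12761, 18213))) = Add(1917, Rational(-12761, 18213)) = Rational(34901560, 18213)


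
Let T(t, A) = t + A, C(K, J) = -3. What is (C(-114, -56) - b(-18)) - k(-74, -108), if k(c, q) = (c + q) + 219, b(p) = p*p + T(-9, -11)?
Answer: -344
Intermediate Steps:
T(t, A) = A + t
b(p) = -20 + p**2 (b(p) = p*p + (-11 - 9) = p**2 - 20 = -20 + p**2)
k(c, q) = 219 + c + q
(C(-114, -56) - b(-18)) - k(-74, -108) = (-3 - (-20 + (-18)**2)) - (219 - 74 - 108) = (-3 - (-20 + 324)) - 1*37 = (-3 - 1*304) - 37 = (-3 - 304) - 37 = -307 - 37 = -344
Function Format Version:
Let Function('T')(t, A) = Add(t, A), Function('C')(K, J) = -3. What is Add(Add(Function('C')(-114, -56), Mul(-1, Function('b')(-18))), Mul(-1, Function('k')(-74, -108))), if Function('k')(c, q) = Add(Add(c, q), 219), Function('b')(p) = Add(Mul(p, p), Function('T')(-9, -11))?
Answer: -344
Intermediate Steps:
Function('T')(t, A) = Add(A, t)
Function('b')(p) = Add(-20, Pow(p, 2)) (Function('b')(p) = Add(Mul(p, p), Add(-11, -9)) = Add(Pow(p, 2), -20) = Add(-20, Pow(p, 2)))
Function('k')(c, q) = Add(219, c, q)
Add(Add(Function('C')(-114, -56), Mul(-1, Function('b')(-18))), Mul(-1, Function('k')(-74, -108))) = Add(Add(-3, Mul(-1, Add(-20, Pow(-18, 2)))), Mul(-1, Add(219, -74, -108))) = Add(Add(-3, Mul(-1, Add(-20, 324))), Mul(-1, 37)) = Add(Add(-3, Mul(-1, 304)), -37) = Add(Add(-3, -304), -37) = Add(-307, -37) = -344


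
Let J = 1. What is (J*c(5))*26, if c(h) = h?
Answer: 130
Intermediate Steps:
(J*c(5))*26 = (1*5)*26 = 5*26 = 130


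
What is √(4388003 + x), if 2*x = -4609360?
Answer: √2083323 ≈ 1443.4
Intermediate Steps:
x = -2304680 (x = (½)*(-4609360) = -2304680)
√(4388003 + x) = √(4388003 - 2304680) = √2083323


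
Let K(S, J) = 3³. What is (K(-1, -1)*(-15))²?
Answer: 164025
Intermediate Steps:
K(S, J) = 27
(K(-1, -1)*(-15))² = (27*(-15))² = (-405)² = 164025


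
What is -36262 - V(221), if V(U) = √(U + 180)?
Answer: -36262 - √401 ≈ -36282.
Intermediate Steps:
V(U) = √(180 + U)
-36262 - V(221) = -36262 - √(180 + 221) = -36262 - √401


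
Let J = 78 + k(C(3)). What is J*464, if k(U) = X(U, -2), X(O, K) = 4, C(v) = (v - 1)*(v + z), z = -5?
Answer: 38048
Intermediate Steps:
C(v) = (-1 + v)*(-5 + v) (C(v) = (v - 1)*(v - 5) = (-1 + v)*(-5 + v))
k(U) = 4
J = 82 (J = 78 + 4 = 82)
J*464 = 82*464 = 38048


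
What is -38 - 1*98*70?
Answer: -6898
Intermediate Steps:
-38 - 1*98*70 = -38 - 98*70 = -38 - 6860 = -6898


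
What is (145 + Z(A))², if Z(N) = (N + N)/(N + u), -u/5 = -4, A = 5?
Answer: 528529/25 ≈ 21141.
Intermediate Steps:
u = 20 (u = -5*(-4) = 20)
Z(N) = 2*N/(20 + N) (Z(N) = (N + N)/(N + 20) = (2*N)/(20 + N) = 2*N/(20 + N))
(145 + Z(A))² = (145 + 2*5/(20 + 5))² = (145 + 2*5/25)² = (145 + 2*5*(1/25))² = (145 + ⅖)² = (727/5)² = 528529/25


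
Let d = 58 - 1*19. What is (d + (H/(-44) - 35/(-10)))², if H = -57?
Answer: 3713329/1936 ≈ 1918.0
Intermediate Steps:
d = 39 (d = 58 - 19 = 39)
(d + (H/(-44) - 35/(-10)))² = (39 + (-57/(-44) - 35/(-10)))² = (39 + (-57*(-1/44) - 35*(-⅒)))² = (39 + (57/44 + 7/2))² = (39 + 211/44)² = (1927/44)² = 3713329/1936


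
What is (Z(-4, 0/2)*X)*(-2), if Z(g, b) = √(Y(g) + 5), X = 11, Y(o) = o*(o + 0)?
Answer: -22*√21 ≈ -100.82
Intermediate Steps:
Y(o) = o² (Y(o) = o*o = o²)
Z(g, b) = √(5 + g²) (Z(g, b) = √(g² + 5) = √(5 + g²))
(Z(-4, 0/2)*X)*(-2) = (√(5 + (-4)²)*11)*(-2) = (√(5 + 16)*11)*(-2) = (√21*11)*(-2) = (11*√21)*(-2) = -22*√21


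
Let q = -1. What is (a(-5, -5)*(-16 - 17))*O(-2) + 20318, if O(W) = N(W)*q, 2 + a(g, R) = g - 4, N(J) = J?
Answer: 21044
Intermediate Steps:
a(g, R) = -6 + g (a(g, R) = -2 + (g - 4) = -2 + (-4 + g) = -6 + g)
O(W) = -W (O(W) = W*(-1) = -W)
(a(-5, -5)*(-16 - 17))*O(-2) + 20318 = ((-6 - 5)*(-16 - 17))*(-1*(-2)) + 20318 = -11*(-33)*2 + 20318 = 363*2 + 20318 = 726 + 20318 = 21044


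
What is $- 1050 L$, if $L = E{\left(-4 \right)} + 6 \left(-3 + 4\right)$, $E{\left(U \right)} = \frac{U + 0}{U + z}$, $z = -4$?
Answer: $-6825$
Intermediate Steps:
$E{\left(U \right)} = \frac{U}{-4 + U}$ ($E{\left(U \right)} = \frac{U + 0}{U - 4} = \frac{U}{-4 + U}$)
$L = \frac{13}{2}$ ($L = - \frac{4}{-4 - 4} + 6 \left(-3 + 4\right) = - \frac{4}{-8} + 6 \cdot 1 = \left(-4\right) \left(- \frac{1}{8}\right) + 6 = \frac{1}{2} + 6 = \frac{13}{2} \approx 6.5$)
$- 1050 L = \left(-1050\right) \frac{13}{2} = -6825$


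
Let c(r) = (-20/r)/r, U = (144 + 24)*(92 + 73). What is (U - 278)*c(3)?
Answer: -548840/9 ≈ -60982.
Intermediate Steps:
U = 27720 (U = 168*165 = 27720)
c(r) = -20/r**2
(U - 278)*c(3) = (27720 - 278)*(-20/3**2) = 27442*(-20*1/9) = 27442*(-20/9) = -548840/9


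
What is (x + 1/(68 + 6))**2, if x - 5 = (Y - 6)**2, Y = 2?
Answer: 2418025/5476 ≈ 441.57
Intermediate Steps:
x = 21 (x = 5 + (2 - 6)**2 = 5 + (-4)**2 = 5 + 16 = 21)
(x + 1/(68 + 6))**2 = (21 + 1/(68 + 6))**2 = (21 + 1/74)**2 = (1555/74)**2 = 2418025/5476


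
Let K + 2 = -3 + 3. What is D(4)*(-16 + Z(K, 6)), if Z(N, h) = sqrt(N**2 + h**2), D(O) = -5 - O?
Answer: 144 - 18*sqrt(10) ≈ 87.079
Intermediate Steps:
K = -2 (K = -2 + (-3 + 3) = -2 + 0 = -2)
D(4)*(-16 + Z(K, 6)) = (-5 - 1*4)*(-16 + sqrt((-2)**2 + 6**2)) = (-5 - 4)*(-16 + sqrt(4 + 36)) = -9*(-16 + sqrt(40)) = -9*(-16 + 2*sqrt(10)) = 144 - 18*sqrt(10)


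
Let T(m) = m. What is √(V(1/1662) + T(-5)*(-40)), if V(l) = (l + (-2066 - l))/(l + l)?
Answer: I*√1716646 ≈ 1310.2*I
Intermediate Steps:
V(l) = -1033/l (V(l) = -2066*1/(2*l) = -1033/l)
√(V(1/1662) + T(-5)*(-40)) = √(-1033/(1/1662) - 5*(-40)) = √(-1033/1/1662 + 200) = √(-1033*1662 + 200) = √(-1716846 + 200) = √(-1716646) = I*√1716646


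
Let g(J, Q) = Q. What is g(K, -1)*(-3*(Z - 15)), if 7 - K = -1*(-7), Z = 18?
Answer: 9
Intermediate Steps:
K = 0 (K = 7 - (-1)*(-7) = 7 - 1*7 = 7 - 7 = 0)
g(K, -1)*(-3*(Z - 15)) = -(-3)*(18 - 15) = -(-3)*3 = -1*(-9) = 9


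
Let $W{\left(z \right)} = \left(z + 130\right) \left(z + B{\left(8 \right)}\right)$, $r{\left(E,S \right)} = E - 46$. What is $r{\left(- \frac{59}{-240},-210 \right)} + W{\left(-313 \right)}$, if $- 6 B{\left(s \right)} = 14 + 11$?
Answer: $\frac{13918979}{240} \approx 57996.0$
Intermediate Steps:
$B{\left(s \right)} = - \frac{25}{6}$ ($B{\left(s \right)} = - \frac{14 + 11}{6} = \left(- \frac{1}{6}\right) 25 = - \frac{25}{6}$)
$r{\left(E,S \right)} = -46 + E$ ($r{\left(E,S \right)} = E - 46 = -46 + E$)
$W{\left(z \right)} = \left(130 + z\right) \left(- \frac{25}{6} + z\right)$ ($W{\left(z \right)} = \left(z + 130\right) \left(z - \frac{25}{6}\right) = \left(130 + z\right) \left(- \frac{25}{6} + z\right)$)
$r{\left(- \frac{59}{-240},-210 \right)} + W{\left(-313 \right)} = \left(-46 - \frac{59}{-240}\right) + \left(- \frac{1625}{3} + \left(-313\right)^{2} + \frac{755}{6} \left(-313\right)\right) = \left(-46 - - \frac{59}{240}\right) - - \frac{116083}{2} = \left(-46 + \frac{59}{240}\right) + \frac{116083}{2} = - \frac{10981}{240} + \frac{116083}{2} = \frac{13918979}{240}$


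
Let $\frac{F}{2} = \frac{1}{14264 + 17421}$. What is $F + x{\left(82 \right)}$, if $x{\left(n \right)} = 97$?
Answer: $\frac{3073447}{31685} \approx 97.0$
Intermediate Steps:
$F = \frac{2}{31685}$ ($F = \frac{2}{14264 + 17421} = \frac{2}{31685} \approx 6.3121 \cdot 10^{-5}$)
$F + x{\left(82 \right)} = \frac{2}{31685} + 97 = \frac{3073447}{31685}$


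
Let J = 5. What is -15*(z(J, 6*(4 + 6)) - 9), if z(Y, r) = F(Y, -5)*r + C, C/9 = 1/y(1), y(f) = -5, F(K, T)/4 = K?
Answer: -17838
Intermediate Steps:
F(K, T) = 4*K
C = -9/5 (C = 9/(-5) = 9*(-1/5) = -9/5 ≈ -1.8000)
z(Y, r) = -9/5 + 4*Y*r (z(Y, r) = (4*Y)*r - 9/5 = 4*Y*r - 9/5 = -9/5 + 4*Y*r)
-15*(z(J, 6*(4 + 6)) - 9) = -15*((-9/5 + 4*5*(6*(4 + 6))) - 9) = -15*((-9/5 + 4*5*(6*10)) - 9) = -15*((-9/5 + 4*5*60) - 9) = -15*((-9/5 + 1200) - 9) = -15*(5991/5 - 9) = -15*5946/5 = -17838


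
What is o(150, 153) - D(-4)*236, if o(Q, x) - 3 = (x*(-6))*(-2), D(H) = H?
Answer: 2783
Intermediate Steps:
o(Q, x) = 3 + 12*x (o(Q, x) = 3 + (x*(-6))*(-2) = 3 - 6*x*(-2) = 3 + 12*x)
o(150, 153) - D(-4)*236 = (3 + 12*153) - (-4)*236 = (3 + 1836) - 1*(-944) = 1839 + 944 = 2783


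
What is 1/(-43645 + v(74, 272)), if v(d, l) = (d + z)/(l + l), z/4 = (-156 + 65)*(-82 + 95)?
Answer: -16/698457 ≈ -2.2908e-5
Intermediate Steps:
z = -4732 (z = 4*((-156 + 65)*(-82 + 95)) = 4*(-91*13) = 4*(-1183) = -4732)
v(d, l) = (-4732 + d)/(2*l) (v(d, l) = (d - 4732)/(l + l) = (-4732 + d)/((2*l)) = (-4732 + d)*(1/(2*l)) = (-4732 + d)/(2*l))
1/(-43645 + v(74, 272)) = 1/(-43645 + (1/2)*(-4732 + 74)/272) = 1/(-43645 + (1/2)*(1/272)*(-4658)) = 1/(-43645 - 137/16) = 1/(-698457/16) = -16/698457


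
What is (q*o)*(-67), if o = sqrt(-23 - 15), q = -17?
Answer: 1139*I*sqrt(38) ≈ 7021.3*I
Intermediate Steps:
o = I*sqrt(38) (o = sqrt(-38) = I*sqrt(38) ≈ 6.1644*I)
(q*o)*(-67) = -17*I*sqrt(38)*(-67) = 1139*I*sqrt(38)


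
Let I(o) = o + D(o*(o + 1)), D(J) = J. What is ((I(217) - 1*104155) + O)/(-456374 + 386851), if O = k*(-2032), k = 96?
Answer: 251704/69523 ≈ 3.6204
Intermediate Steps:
O = -195072 (O = 96*(-2032) = -195072)
I(o) = o + o*(1 + o) (I(o) = o + o*(o + 1) = o + o*(1 + o))
((I(217) - 1*104155) + O)/(-456374 + 386851) = ((217*(2 + 217) - 1*104155) - 195072)/(-456374 + 386851) = ((217*219 - 104155) - 195072)/(-69523) = ((47523 - 104155) - 195072)*(-1/69523) = (-56632 - 195072)*(-1/69523) = -251704*(-1/69523) = 251704/69523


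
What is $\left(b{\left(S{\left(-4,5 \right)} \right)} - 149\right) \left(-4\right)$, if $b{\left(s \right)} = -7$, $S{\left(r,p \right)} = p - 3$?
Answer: $624$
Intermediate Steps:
$S{\left(r,p \right)} = -3 + p$ ($S{\left(r,p \right)} = p - 3 = -3 + p$)
$\left(b{\left(S{\left(-4,5 \right)} \right)} - 149\right) \left(-4\right) = \left(-7 - 149\right) \left(-4\right) = \left(-156\right) \left(-4\right) = 624$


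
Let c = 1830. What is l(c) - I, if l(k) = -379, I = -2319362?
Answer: 2318983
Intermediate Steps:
l(c) - I = -379 - 1*(-2319362) = -379 + 2319362 = 2318983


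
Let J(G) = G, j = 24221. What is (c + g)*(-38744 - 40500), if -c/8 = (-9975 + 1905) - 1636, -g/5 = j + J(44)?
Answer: 3461140188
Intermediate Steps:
g = -121325 (g = -5*(24221 + 44) = -5*24265 = -121325)
c = 77648 (c = -8*((-9975 + 1905) - 1636) = -8*(-8070 - 1636) = -8*(-9706) = 77648)
(c + g)*(-38744 - 40500) = (77648 - 121325)*(-38744 - 40500) = -43677*(-79244) = 3461140188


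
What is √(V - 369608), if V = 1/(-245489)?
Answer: 7*I*√454578986819593/245489 ≈ 607.95*I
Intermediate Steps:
V = -1/245489 ≈ -4.0735e-6
√(V - 369608) = √(-1/245489 - 369608) = √(-90734698313/245489) = 7*I*√454578986819593/245489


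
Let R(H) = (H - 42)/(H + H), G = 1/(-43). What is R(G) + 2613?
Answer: 7033/2 ≈ 3516.5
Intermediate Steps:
G = -1/43 ≈ -0.023256
R(H) = (-42 + H)/(2*H) (R(H) = (-42 + H)/((2*H)) = (-42 + H)*(1/(2*H)) = (-42 + H)/(2*H))
R(G) + 2613 = (-42 - 1/43)/(2*(-1/43)) + 2613 = (1/2)*(-43)*(-1807/43) + 2613 = 1807/2 + 2613 = 7033/2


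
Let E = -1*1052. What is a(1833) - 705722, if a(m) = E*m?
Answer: -2634038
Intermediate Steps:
E = -1052
a(m) = -1052*m
a(1833) - 705722 = -1052*1833 - 705722 = -1928316 - 705722 = -2634038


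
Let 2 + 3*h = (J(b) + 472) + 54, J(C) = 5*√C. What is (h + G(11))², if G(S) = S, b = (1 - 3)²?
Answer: 35721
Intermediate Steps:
b = 4 (b = (-2)² = 4)
h = 178 (h = -⅔ + ((5*√4 + 472) + 54)/3 = -⅔ + ((5*2 + 472) + 54)/3 = -⅔ + ((10 + 472) + 54)/3 = -⅔ + (482 + 54)/3 = -⅔ + (⅓)*536 = -⅔ + 536/3 = 178)
(h + G(11))² = (178 + 11)² = 189² = 35721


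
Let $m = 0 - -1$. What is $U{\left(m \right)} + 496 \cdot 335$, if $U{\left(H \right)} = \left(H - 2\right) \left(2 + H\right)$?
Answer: $166157$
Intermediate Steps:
$m = 1$ ($m = 0 + 1 = 1$)
$U{\left(H \right)} = \left(-2 + H\right) \left(2 + H\right)$
$U{\left(m \right)} + 496 \cdot 335 = \left(-4 + 1^{2}\right) + 496 \cdot 335 = \left(-4 + 1\right) + 166160 = -3 + 166160 = 166157$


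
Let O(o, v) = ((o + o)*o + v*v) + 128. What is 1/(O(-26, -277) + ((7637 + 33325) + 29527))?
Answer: 1/148698 ≈ 6.7250e-6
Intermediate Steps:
O(o, v) = 128 + v² + 2*o² (O(o, v) = ((2*o)*o + v²) + 128 = (2*o² + v²) + 128 = (v² + 2*o²) + 128 = 128 + v² + 2*o²)
1/(O(-26, -277) + ((7637 + 33325) + 29527)) = 1/((128 + (-277)² + 2*(-26)²) + ((7637 + 33325) + 29527)) = 1/((128 + 76729 + 2*676) + (40962 + 29527)) = 1/((128 + 76729 + 1352) + 70489) = 1/(78209 + 70489) = 1/148698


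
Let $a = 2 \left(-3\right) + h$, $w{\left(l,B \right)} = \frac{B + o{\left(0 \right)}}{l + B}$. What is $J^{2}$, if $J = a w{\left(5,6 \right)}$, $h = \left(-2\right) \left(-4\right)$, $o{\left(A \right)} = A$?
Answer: $\frac{144}{121} \approx 1.1901$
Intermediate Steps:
$w{\left(l,B \right)} = \frac{B}{B + l}$ ($w{\left(l,B \right)} = \frac{B + 0}{l + B} = \frac{B}{B + l}$)
$h = 8$
$a = 2$ ($a = 2 \left(-3\right) + 8 = -6 + 8 = 2$)
$J = \frac{12}{11}$ ($J = 2 \frac{6}{6 + 5} = 2 \cdot \frac{6}{11} = \frac{12}{11} \approx 1.0909$)
$J^{2} = \left(\frac{12}{11}\right)^{2} = \frac{144}{121}$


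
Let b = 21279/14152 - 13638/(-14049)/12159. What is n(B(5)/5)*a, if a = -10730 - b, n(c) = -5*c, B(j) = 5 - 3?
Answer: 8647696020721675/402911664372 ≈ 21463.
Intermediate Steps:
b = 1211703298555/805823328744 (b = 21279*(1/14152) - 13638*(-1/14049)*(1/12159) = 21279/14152 + (4546/4683)*(1/12159) = 21279/14152 + 4546/56940597 = 1211703298555/805823328744 ≈ 1.5037)
B(j) = 2
a = -8647696020721675/805823328744 (a = -10730 - 1*1211703298555/805823328744 = -10730 - 1211703298555/805823328744 = -8647696020721675/805823328744 ≈ -10732.)
n(B(5)/5)*a = -10/5*(-8647696020721675/805823328744) = -5*⅖*(-8647696020721675/805823328744) = -2*(-8647696020721675/805823328744) = 8647696020721675/402911664372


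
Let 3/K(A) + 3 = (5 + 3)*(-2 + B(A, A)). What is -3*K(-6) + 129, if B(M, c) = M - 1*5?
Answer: 13812/107 ≈ 129.08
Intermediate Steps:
B(M, c) = -5 + M (B(M, c) = M - 5 = -5 + M)
K(A) = 3/(-59 + 8*A) (K(A) = 3/(-3 + (5 + 3)*(-2 + (-5 + A))) = 3/(-3 + 8*(-7 + A)) = 3/(-3 + (-56 + 8*A)) = 3/(-59 + 8*A))
-3*K(-6) + 129 = -9/(-59 + 8*(-6)) + 129 = -9/(-59 - 48) + 129 = -9/(-107) + 129 = -9*(-1)/107 + 129 = -3*(-3/107) + 129 = 9/107 + 129 = 13812/107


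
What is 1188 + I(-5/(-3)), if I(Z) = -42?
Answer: 1146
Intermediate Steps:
1188 + I(-5/(-3)) = 1188 - 42 = 1146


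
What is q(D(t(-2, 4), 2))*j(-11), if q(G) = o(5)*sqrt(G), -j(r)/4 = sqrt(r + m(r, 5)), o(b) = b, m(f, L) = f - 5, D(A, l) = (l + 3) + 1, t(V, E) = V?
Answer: -180*I*sqrt(2) ≈ -254.56*I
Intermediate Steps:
D(A, l) = 4 + l (D(A, l) = (3 + l) + 1 = 4 + l)
m(f, L) = -5 + f
j(r) = -4*sqrt(-5 + 2*r) (j(r) = -4*sqrt(r + (-5 + r)) = -4*sqrt(-5 + 2*r))
q(G) = 5*sqrt(G)
q(D(t(-2, 4), 2))*j(-11) = (5*sqrt(4 + 2))*(-4*sqrt(-5 + 2*(-11))) = (5*sqrt(6))*(-4*sqrt(-5 - 22)) = (5*sqrt(6))*(-12*I*sqrt(3)) = -180*I*sqrt(2)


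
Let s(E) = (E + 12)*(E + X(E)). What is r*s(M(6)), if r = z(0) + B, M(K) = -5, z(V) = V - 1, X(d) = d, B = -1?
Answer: 140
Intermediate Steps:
z(V) = -1 + V
r = -2 (r = (-1 + 0) - 1 = -1 - 1 = -2)
s(E) = 2*E*(12 + E) (s(E) = (E + 12)*(E + E) = (12 + E)*(2*E) = 2*E*(12 + E))
r*s(M(6)) = -4*(-5)*(12 - 5) = -4*(-5)*7 = -2*(-70) = 140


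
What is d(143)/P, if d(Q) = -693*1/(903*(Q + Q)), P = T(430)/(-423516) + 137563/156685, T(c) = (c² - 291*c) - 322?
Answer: -5529883705/1520030366114 ≈ -0.0036380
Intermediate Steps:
T(c) = -322 + c² - 291*c
P = 4078793469/5529883705 (P = (-322 + 430² - 291*430)/(-423516) + 137563/156685 = (-322 + 184900 - 125130)*(-1/423516) + 137563*(1/156685) = 59448*(-1/423516) + 137563/156685 = -4954/35293 + 137563/156685 = 4078793469/5529883705 ≈ 0.73759)
d(Q) = -33/(86*Q) (d(Q) = -693*1/(1806*Q) = -33/(86*Q))
d(143)/P = (-33/86/143)/(4078793469/5529883705) = -33/86*1/143*(5529883705/4078793469) = -3/1118*5529883705/4078793469 = -5529883705/1520030366114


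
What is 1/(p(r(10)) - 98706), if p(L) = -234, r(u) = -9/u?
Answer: -1/98940 ≈ -1.0107e-5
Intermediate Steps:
1/(p(r(10)) - 98706) = 1/(-234 - 98706) = 1/(-98940) = -1/98940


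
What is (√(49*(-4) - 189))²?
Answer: -385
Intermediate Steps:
(√(49*(-4) - 189))² = (√(-196 - 189))² = (√(-385))² = (I*√385)² = -385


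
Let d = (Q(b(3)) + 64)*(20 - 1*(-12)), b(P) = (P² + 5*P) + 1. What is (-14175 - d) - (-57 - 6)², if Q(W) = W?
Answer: -20992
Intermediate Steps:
b(P) = 1 + P² + 5*P
d = 2848 (d = ((1 + 3² + 5*3) + 64)*(20 - 1*(-12)) = ((1 + 9 + 15) + 64)*(20 + 12) = (25 + 64)*32 = 89*32 = 2848)
(-14175 - d) - (-57 - 6)² = (-14175 - 1*2848) - (-57 - 6)² = (-14175 - 2848) - 1*(-63)² = -17023 - 1*3969 = -17023 - 3969 = -20992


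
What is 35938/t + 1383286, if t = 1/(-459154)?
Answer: -16499693166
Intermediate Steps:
t = -1/459154 ≈ -2.1779e-6
35938/t + 1383286 = 35938/(-1/459154) + 1383286 = 35938*(-459154) + 1383286 = -16501076452 + 1383286 = -16499693166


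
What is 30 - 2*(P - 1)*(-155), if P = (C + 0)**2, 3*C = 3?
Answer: 30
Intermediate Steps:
C = 1 (C = (1/3)*3 = 1)
P = 1 (P = (1 + 0)**2 = 1**2 = 1)
30 - 2*(P - 1)*(-155) = 30 - 2*(1 - 1)*(-155) = 30 - 2*0*(-155) = 30 + 0*(-155) = 30 + 0 = 30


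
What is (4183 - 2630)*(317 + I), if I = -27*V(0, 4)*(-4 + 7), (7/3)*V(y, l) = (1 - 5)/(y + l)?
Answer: 3823486/7 ≈ 5.4621e+5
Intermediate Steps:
V(y, l) = -12/(7*(l + y)) (V(y, l) = 3*((1 - 5)/(y + l))/7 = 3*(-4/(l + y))/7 = -12/(7*(l + y)))
I = 243/7 (I = -27*(-12/(7*4 + 7*0))*(-4 + 7) = -27*(-12/(28 + 0))*3 = -27*(-12/28)*3 = -27*(-12*1/28)*3 = -(-81)*3/7 = -27*(-9/7) = 243/7 ≈ 34.714)
(4183 - 2630)*(317 + I) = (4183 - 2630)*(317 + 243/7) = 1553*(2462/7) = 3823486/7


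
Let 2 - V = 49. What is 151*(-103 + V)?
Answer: -22650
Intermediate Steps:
V = -47 (V = 2 - 1*49 = 2 - 49 = -47)
151*(-103 + V) = 151*(-103 - 47) = 151*(-150) = -22650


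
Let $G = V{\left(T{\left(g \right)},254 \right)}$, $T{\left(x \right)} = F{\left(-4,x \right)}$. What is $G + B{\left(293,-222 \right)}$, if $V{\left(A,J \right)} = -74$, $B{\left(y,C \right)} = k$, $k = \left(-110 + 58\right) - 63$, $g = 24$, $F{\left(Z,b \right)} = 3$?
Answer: $-189$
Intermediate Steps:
$T{\left(x \right)} = 3$
$k = -115$ ($k = -52 - 63 = -115$)
$B{\left(y,C \right)} = -115$
$G = -74$
$G + B{\left(293,-222 \right)} = -74 - 115 = -189$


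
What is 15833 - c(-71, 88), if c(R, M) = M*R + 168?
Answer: 21913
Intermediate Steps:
c(R, M) = 168 + M*R
15833 - c(-71, 88) = 15833 - (168 + 88*(-71)) = 15833 - (168 - 6248) = 15833 - 1*(-6080) = 15833 + 6080 = 21913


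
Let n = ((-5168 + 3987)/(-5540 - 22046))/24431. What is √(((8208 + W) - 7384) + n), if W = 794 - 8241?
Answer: I*√3008255407833083464342/673953566 ≈ 81.382*I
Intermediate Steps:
W = -7447
n = 1181/673953566 (n = -1181/(-27586)*(1/24431) = -1181*(-1/27586)*(1/24431) = (1181/27586)*(1/24431) = 1181/673953566 ≈ 1.7523e-6)
√(((8208 + W) - 7384) + n) = √(((8208 - 7447) - 7384) + 1181/673953566) = √((761 - 7384) + 1181/673953566) = √(-6623 + 1181/673953566) = √(-4463594466437/673953566) = I*√3008255407833083464342/673953566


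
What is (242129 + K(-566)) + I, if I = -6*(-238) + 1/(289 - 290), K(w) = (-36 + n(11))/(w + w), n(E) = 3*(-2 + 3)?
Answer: 275705425/1132 ≈ 2.4356e+5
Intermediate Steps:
n(E) = 3 (n(E) = 3*1 = 3)
K(w) = -33/(2*w) (K(w) = (-36 + 3)/(w + w) = -33*1/(2*w) = -33/(2*w))
I = 1427 (I = 1428 + 1/(-1) = 1428 - 1 = 1427)
(242129 + K(-566)) + I = (242129 - 33/2/(-566)) + 1427 = (242129 - 33/2*(-1/566)) + 1427 = (242129 + 33/1132) + 1427 = 274090061/1132 + 1427 = 275705425/1132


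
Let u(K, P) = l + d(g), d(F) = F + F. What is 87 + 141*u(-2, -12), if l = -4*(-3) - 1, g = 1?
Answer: 1920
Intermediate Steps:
d(F) = 2*F
l = 11 (l = 12 - 1 = 11)
u(K, P) = 13 (u(K, P) = 11 + 2*1 = 11 + 2 = 13)
87 + 141*u(-2, -12) = 87 + 141*13 = 87 + 1833 = 1920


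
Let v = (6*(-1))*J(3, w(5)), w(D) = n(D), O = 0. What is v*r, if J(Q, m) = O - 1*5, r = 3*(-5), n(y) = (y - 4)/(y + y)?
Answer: -450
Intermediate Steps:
n(y) = (-4 + y)/(2*y) (n(y) = (-4 + y)/((2*y)) = (-4 + y)*(1/(2*y)) = (-4 + y)/(2*y))
w(D) = (-4 + D)/(2*D)
r = -15
J(Q, m) = -5 (J(Q, m) = 0 - 1*5 = 0 - 5 = -5)
v = 30 (v = (6*(-1))*(-5) = -6*(-5) = 30)
v*r = 30*(-15) = -450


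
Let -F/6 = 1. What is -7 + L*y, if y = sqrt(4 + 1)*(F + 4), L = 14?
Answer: -7 - 28*sqrt(5) ≈ -69.610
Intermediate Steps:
F = -6 (F = -6*1 = -6)
y = -2*sqrt(5) (y = sqrt(4 + 1)*(-6 + 4) = sqrt(5)*(-2) = -2*sqrt(5) ≈ -4.4721)
-7 + L*y = -7 + 14*(-2*sqrt(5)) = -7 - 28*sqrt(5)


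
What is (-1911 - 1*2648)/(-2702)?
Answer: 4559/2702 ≈ 1.6873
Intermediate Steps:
(-1911 - 1*2648)/(-2702) = (-1911 - 2648)*(-1/2702) = -4559*(-1/2702) = 4559/2702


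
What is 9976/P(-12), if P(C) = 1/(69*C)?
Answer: -8260128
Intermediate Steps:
P(C) = 1/(69*C)
9976/P(-12) = 9976/(((1/69)/(-12))) = 9976/(((1/69)*(-1/12))) = 9976/(-1/828) = 9976*(-828) = -8260128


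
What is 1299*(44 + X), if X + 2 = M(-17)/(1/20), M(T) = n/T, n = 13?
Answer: 589746/17 ≈ 34691.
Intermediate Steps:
M(T) = 13/T
X = -294/17 (X = -2 + (13/(-17))/(1/20) = -2 + (13*(-1/17))/(1/20) = -2 - 13/17*20 = -2 - 260/17 = -294/17 ≈ -17.294)
1299*(44 + X) = 1299*(44 - 294/17) = 1299*(454/17) = 589746/17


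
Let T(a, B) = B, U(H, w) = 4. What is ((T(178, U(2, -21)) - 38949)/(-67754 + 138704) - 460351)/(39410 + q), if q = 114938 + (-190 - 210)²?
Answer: -6532388479/4460598120 ≈ -1.4645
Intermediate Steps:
q = 274938 (q = 114938 + (-400)² = 114938 + 160000 = 274938)
((T(178, U(2, -21)) - 38949)/(-67754 + 138704) - 460351)/(39410 + q) = ((4 - 38949)/(-67754 + 138704) - 460351)/(39410 + 274938) = (-38945/70950 - 460351)/314348 = (-38945*1/70950 - 460351)*(1/314348) = (-7789/14190 - 460351)*(1/314348) = -6532388479/14190*1/314348 = -6532388479/4460598120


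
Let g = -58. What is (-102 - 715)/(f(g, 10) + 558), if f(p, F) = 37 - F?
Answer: -817/585 ≈ -1.3966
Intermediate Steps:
(-102 - 715)/(f(g, 10) + 558) = (-102 - 715)/((37 - 1*10) + 558) = -817/((37 - 10) + 558) = -817/(27 + 558) = -817/585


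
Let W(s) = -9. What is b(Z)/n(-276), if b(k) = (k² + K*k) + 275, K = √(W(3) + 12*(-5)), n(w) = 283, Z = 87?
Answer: 7844/283 + 87*I*√69/283 ≈ 27.717 + 2.5536*I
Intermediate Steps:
K = I*√69 (K = √(-9 + 12*(-5)) = √(-9 - 60) = √(-69) = I*√69 ≈ 8.3066*I)
b(k) = 275 + k² + I*k*√69 (b(k) = (k² + (I*√69)*k) + 275 = (k² + I*k*√69) + 275 = 275 + k² + I*k*√69)
b(Z)/n(-276) = (275 + 87² + I*87*√69)/283 = (275 + 7569 + 87*I*√69)*(1/283) = (7844 + 87*I*√69)*(1/283) = 7844/283 + 87*I*√69/283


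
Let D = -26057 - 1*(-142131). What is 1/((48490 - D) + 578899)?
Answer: 1/511315 ≈ 1.9557e-6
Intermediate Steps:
D = 116074 (D = -26057 + 142131 = 116074)
1/((48490 - D) + 578899) = 1/((48490 - 1*116074) + 578899) = 1/((48490 - 116074) + 578899) = 1/(-67584 + 578899) = 1/511315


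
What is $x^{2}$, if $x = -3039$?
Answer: $9235521$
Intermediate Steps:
$x^{2} = \left(-3039\right)^{2} = 9235521$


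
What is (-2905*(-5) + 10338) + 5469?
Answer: 30332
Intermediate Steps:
(-2905*(-5) + 10338) + 5469 = (14525 + 10338) + 5469 = 24863 + 5469 = 30332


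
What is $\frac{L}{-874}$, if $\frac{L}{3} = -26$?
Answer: $\frac{39}{437} \approx 0.089245$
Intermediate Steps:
$L = -78$ ($L = 3 \left(-26\right) = -78$)
$\frac{L}{-874} = - \frac{78}{-874} = \left(-78\right) \left(- \frac{1}{874}\right) = \frac{39}{437}$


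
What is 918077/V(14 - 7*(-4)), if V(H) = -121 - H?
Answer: -918077/163 ≈ -5632.4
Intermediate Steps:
918077/V(14 - 7*(-4)) = 918077/(-121 - (14 - 7*(-4))) = 918077/(-121 - (14 + 28)) = 918077/(-121 - 1*42) = 918077/(-121 - 42) = 918077/(-163) = 918077*(-1/163) = -918077/163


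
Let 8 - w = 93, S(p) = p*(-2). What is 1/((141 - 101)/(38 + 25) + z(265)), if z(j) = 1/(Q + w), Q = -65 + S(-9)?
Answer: 2772/1739 ≈ 1.5940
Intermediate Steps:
S(p) = -2*p
w = -85 (w = 8 - 1*93 = 8 - 93 = -85)
Q = -47 (Q = -65 - 2*(-9) = -65 + 18 = -47)
z(j) = -1/132 (z(j) = 1/(-47 - 85) = 1/(-132) = -1/132)
1/((141 - 101)/(38 + 25) + z(265)) = 1/((141 - 101)/(38 + 25) - 1/132) = 1/(40/63 - 1/132) = 1/(1739/2772) = 2772/1739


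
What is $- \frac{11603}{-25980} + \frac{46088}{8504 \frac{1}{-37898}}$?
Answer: $- \frac{5672210886451}{27616740} \approx -2.0539 \cdot 10^{5}$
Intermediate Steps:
$- \frac{11603}{-25980} + \frac{46088}{8504 \frac{1}{-37898}} = \left(-11603\right) \left(- \frac{1}{25980}\right) + \frac{46088}{8504 \left(- \frac{1}{37898}\right)} = \frac{11603}{25980} + \frac{46088}{- \frac{4252}{18949}} = \frac{11603}{25980} + 46088 \left(- \frac{18949}{4252}\right) = \frac{11603}{25980} - \frac{218330378}{1063} = - \frac{5672210886451}{27616740}$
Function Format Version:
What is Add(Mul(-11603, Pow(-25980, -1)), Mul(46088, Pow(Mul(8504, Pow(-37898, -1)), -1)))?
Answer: Rational(-5672210886451, 27616740) ≈ -2.0539e+5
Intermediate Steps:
Add(Mul(-11603, Pow(-25980, -1)), Mul(46088, Pow(Mul(8504, Pow(-37898, -1)), -1))) = Add(Mul(-11603, Rational(-1, 25980)), Mul(46088, Pow(Mul(8504, Rational(-1, 37898)), -1))) = Add(Rational(11603, 25980), Mul(46088, Pow(Rational(-4252, 18949), -1))) = Add(Rational(11603, 25980), Mul(46088, Rational(-18949, 4252))) = Add(Rational(11603, 25980), Rational(-218330378, 1063)) = Rational(-5672210886451, 27616740)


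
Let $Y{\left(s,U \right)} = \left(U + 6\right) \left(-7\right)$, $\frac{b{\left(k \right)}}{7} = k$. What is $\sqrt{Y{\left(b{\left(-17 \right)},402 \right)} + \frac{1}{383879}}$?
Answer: $\frac{i \sqrt{420868975062817}}{383879} \approx 53.442 i$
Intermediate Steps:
$b{\left(k \right)} = 7 k$
$Y{\left(s,U \right)} = -42 - 7 U$ ($Y{\left(s,U \right)} = \left(6 + U\right) \left(-7\right) = -42 - 7 U$)
$\sqrt{Y{\left(b{\left(-17 \right)},402 \right)} + \frac{1}{383879}} = \sqrt{\left(-42 - 2814\right) + \frac{1}{383879}} = \sqrt{-2856 + \frac{1}{383879}} = \sqrt{- \frac{1096358423}{383879}} = \frac{i \sqrt{420868975062817}}{383879}$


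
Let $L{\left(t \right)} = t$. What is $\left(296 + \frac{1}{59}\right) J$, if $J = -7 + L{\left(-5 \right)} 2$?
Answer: $- \frac{296905}{59} \approx -5032.3$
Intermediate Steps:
$J = -17$ ($J = -7 - 10 = -17$)
$\left(296 + \frac{1}{59}\right) J = \left(296 + \frac{1}{59}\right) \left(-17\right) = \frac{17465}{59} \left(-17\right) = - \frac{296905}{59}$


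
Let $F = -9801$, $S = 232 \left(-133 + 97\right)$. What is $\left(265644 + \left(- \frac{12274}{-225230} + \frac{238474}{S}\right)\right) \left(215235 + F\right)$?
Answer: $\frac{14115250566554621}{258680} \approx 5.4566 \cdot 10^{10}$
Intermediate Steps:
$S = -8352$ ($S = 232 \left(-36\right) = -8352$)
$\left(265644 + \left(- \frac{12274}{-225230} + \frac{238474}{S}\right)\right) \left(215235 + F\right) = \left(265644 + \left(- \frac{12274}{-225230} + \frac{238474}{-8352}\right)\right) \left(215235 - 9801\right) = \left(265644 + \left(\left(-12274\right) \left(- \frac{1}{225230}\right) + 238474 \left(- \frac{1}{8352}\right)\right)\right) 205434 = \left(265644 + \left(\frac{6137}{112615} - \frac{119237}{4176}\right)\right) 205434 = \left(265644 - \frac{13402246643}{470280240}\right) 205434 = \frac{124913721827917}{470280240} \cdot 205434 = \frac{14115250566554621}{258680}$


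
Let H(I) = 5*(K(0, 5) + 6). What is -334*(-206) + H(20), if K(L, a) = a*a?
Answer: 68959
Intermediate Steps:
K(L, a) = a²
H(I) = 155 (H(I) = 5*(5² + 6) = 5*(25 + 6) = 5*31 = 155)
-334*(-206) + H(20) = -334*(-206) + 155 = 68804 + 155 = 68959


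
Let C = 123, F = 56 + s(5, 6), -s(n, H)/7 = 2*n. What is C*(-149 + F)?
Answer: -20049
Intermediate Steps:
s(n, H) = -14*n
F = -14 (F = 56 - 14*5 = 56 - 70 = -14)
C*(-149 + F) = 123*(-149 - 14) = 123*(-163) = -20049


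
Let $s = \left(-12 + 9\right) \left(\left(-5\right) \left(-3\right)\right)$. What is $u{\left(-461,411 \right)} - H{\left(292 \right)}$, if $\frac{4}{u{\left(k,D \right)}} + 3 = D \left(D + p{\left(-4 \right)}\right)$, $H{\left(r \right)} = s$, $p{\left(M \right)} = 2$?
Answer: $\frac{1909576}{42435} \approx 45.0$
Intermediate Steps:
$s = -45$ ($s = \left(-3\right) 15 = -45$)
$H{\left(r \right)} = -45$
$u{\left(k,D \right)} = \frac{4}{-3 + D \left(2 + D\right)}$ ($u{\left(k,D \right)} = \frac{4}{-3 + D \left(D + 2\right)} = \frac{4}{-3 + D \left(2 + D\right)}$)
$u{\left(-461,411 \right)} - H{\left(292 \right)} = \frac{4}{-3 + 411^{2} + 2 \cdot 411} - -45 = \frac{4}{-3 + 168921 + 822} + 45 = \frac{4}{169740} + 45 = 4 \cdot \frac{1}{169740} + 45 = \frac{1}{42435} + 45 = \frac{1909576}{42435}$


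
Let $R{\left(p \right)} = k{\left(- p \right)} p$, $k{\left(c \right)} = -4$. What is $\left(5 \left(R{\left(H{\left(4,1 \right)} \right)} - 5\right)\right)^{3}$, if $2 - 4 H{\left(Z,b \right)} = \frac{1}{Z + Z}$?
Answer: $- \frac{20796875}{512} \approx -40619.0$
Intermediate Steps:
$H{\left(Z,b \right)} = \frac{1}{2} - \frac{1}{8 Z}$ ($H{\left(Z,b \right)} = \frac{1}{2} - \frac{1}{4 \left(Z + Z\right)} = \frac{1}{2} - \frac{1}{4 \cdot 2 Z} = \frac{1}{2} - \frac{\frac{1}{2} \frac{1}{Z}}{4} = \frac{1}{2} - \frac{1}{8 Z}$)
$R{\left(p \right)} = - 4 p$
$\left(5 \left(R{\left(H{\left(4,1 \right)} \right)} - 5\right)\right)^{3} = \left(5 \left(- 4 \frac{-1 + 4 \cdot 4}{8 \cdot 4} - 5\right)\right)^{3} = \left(5 \left(- 4 \cdot \frac{1}{8} \cdot \frac{1}{4} \left(-1 + 16\right) - 5\right)\right)^{3} = \left(5 \left(- 4 \cdot \frac{1}{8} \cdot \frac{1}{4} \cdot 15 - 5\right)\right)^{3} = \left(5 \left(\left(-4\right) \frac{15}{32} - 5\right)\right)^{3} = \left(5 \left(- \frac{15}{8} - 5\right)\right)^{3} = \left(5 \left(- \frac{55}{8}\right)\right)^{3} = \left(- \frac{275}{8}\right)^{3} = - \frac{20796875}{512}$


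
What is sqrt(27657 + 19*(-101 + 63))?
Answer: sqrt(26935) ≈ 164.12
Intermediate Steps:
sqrt(27657 + 19*(-101 + 63)) = sqrt(27657 + 19*(-38)) = sqrt(27657 - 722) = sqrt(26935)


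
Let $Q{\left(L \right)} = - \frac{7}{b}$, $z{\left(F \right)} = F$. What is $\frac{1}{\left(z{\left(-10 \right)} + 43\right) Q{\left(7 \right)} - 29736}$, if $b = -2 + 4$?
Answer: $- \frac{2}{59703} \approx -3.3499 \cdot 10^{-5}$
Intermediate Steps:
$b = 2$
$Q{\left(L \right)} = - \frac{7}{2}$
$\frac{1}{\left(z{\left(-10 \right)} + 43\right) Q{\left(7 \right)} - 29736} = \frac{1}{\left(-10 + 43\right) \left(- \frac{7}{2}\right) - 29736} = \frac{1}{33 \left(- \frac{7}{2}\right) - 29736} = \frac{1}{- \frac{231}{2} - 29736} = \frac{1}{- \frac{59703}{2}} = - \frac{2}{59703}$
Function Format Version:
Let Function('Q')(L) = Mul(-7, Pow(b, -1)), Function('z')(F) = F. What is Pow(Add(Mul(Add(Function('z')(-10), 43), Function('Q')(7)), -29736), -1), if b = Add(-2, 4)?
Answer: Rational(-2, 59703) ≈ -3.3499e-5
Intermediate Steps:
b = 2
Function('Q')(L) = Rational(-7, 2) (Function('Q')(L) = Mul(-7, Pow(2, -1)) = Mul(-7, Rational(1, 2)) = Rational(-7, 2))
Pow(Add(Mul(Add(Function('z')(-10), 43), Function('Q')(7)), -29736), -1) = Pow(Add(Mul(Add(-10, 43), Rational(-7, 2)), -29736), -1) = Pow(Add(Mul(33, Rational(-7, 2)), -29736), -1) = Pow(Add(Rational(-231, 2), -29736), -1) = Pow(Rational(-59703, 2), -1) = Rational(-2, 59703)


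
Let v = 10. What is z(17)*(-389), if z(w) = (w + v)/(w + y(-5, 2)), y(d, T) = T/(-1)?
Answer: -3501/5 ≈ -700.20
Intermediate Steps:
y(d, T) = -T (y(d, T) = T*(-1) = -T)
z(w) = (10 + w)/(-2 + w) (z(w) = (w + 10)/(w - 1*2) = (10 + w)/(w - 2) = (10 + w)/(-2 + w))
z(17)*(-389) = ((10 + 17)/(-2 + 17))*(-389) = (27/15)*(-389) = ((1/15)*27)*(-389) = (9/5)*(-389) = -3501/5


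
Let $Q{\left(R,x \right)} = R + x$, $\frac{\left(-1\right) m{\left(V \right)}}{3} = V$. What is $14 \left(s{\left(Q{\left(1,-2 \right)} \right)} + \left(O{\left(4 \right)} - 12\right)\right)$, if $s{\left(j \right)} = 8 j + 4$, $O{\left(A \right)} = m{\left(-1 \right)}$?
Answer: $-182$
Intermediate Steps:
$m{\left(V \right)} = - 3 V$
$O{\left(A \right)} = 3$ ($O{\left(A \right)} = \left(-3\right) \left(-1\right) = 3$)
$s{\left(j \right)} = 4 + 8 j$
$14 \left(s{\left(Q{\left(1,-2 \right)} \right)} + \left(O{\left(4 \right)} - 12\right)\right) = 14 \left(\left(4 + 8 \left(1 - 2\right)\right) + \left(3 - 12\right)\right) = 14 \left(\left(4 + 8 \left(-1\right)\right) - 9\right) = 14 \left(\left(4 - 8\right) - 9\right) = 14 \left(-4 - 9\right) = 14 \left(-13\right) = -182$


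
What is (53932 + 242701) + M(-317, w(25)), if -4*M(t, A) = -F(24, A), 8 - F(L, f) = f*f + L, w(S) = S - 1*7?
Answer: 296548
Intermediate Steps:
w(S) = -7 + S (w(S) = S - 7 = -7 + S)
F(L, f) = 8 - L - f² (F(L, f) = 8 - (f*f + L) = 8 - (f² + L) = 8 - (L + f²) = 8 + (-L - f²) = 8 - L - f²)
M(t, A) = -4 - A²/4 (M(t, A) = -(-1)*(8 - 1*24 - A²)/4 = -(-1)*(8 - 24 - A²)/4 = -(-1)*(-16 - A²)/4 = -(16 + A²)/4 = -4 - A²/4)
(53932 + 242701) + M(-317, w(25)) = (53932 + 242701) + (-4 - (-7 + 25)²/4) = 296633 + (-4 - ¼*18²) = 296633 + (-4 - ¼*324) = 296633 + (-4 - 81) = 296633 - 85 = 296548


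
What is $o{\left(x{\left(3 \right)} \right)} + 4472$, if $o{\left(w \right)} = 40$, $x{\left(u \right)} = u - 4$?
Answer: $4512$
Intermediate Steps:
$x{\left(u \right)} = -4 + u$
$o{\left(x{\left(3 \right)} \right)} + 4472 = 40 + 4472 = 4512$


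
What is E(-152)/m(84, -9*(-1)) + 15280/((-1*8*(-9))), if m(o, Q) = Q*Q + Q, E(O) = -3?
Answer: 19097/90 ≈ 212.19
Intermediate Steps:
m(o, Q) = Q + Q² (m(o, Q) = Q² + Q = Q + Q²)
E(-152)/m(84, -9*(-1)) + 15280/((-1*8*(-9))) = -3*1/(9*(1 - 9*(-1))) + 15280/((-1*8*(-9))) = -3*1/(9*(1 + 9)) + 15280/((-8*(-9))) = -3/(9*10) + 15280/72 = -3/90 + 15280*(1/72) = -3*1/90 + 1910/9 = -1/30 + 1910/9 = 19097/90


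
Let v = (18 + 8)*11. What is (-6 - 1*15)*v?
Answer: -6006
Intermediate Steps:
v = 286 (v = 26*11 = 286)
(-6 - 1*15)*v = (-6 - 1*15)*286 = (-6 - 15)*286 = -21*286 = -6006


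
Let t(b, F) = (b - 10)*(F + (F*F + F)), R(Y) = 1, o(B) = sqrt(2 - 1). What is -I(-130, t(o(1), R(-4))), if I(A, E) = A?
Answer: 130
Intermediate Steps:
o(B) = 1 (o(B) = sqrt(1) = 1)
t(b, F) = (-10 + b)*(F**2 + 2*F) (t(b, F) = (-10 + b)*(F + (F**2 + F)) = (-10 + b)*(F + (F + F**2)) = (-10 + b)*(F**2 + 2*F))
-I(-130, t(o(1), R(-4))) = -1*(-130) = 130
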